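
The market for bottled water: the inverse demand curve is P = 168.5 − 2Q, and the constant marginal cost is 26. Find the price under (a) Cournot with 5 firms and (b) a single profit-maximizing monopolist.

Cournot: P = 49.75; Monopoly: P = 97.25

In a 5-firm Cournot equilibrium, symmetry and the first-order condition give q = (168.5 − 26)/(12) = 11.875. So Q = 59.375 and P = 49.75.
A monopolist chooses Q where MR = MC. MR = 168.5 − 4Q; setting this equal to 26 gives Q = 35.625 and P = 97.25.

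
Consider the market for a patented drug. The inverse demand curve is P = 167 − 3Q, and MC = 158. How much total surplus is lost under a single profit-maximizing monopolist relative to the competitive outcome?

Perfect competition: P = MC = 158, so 167 − 3Q = 158 and Q = 3.
A monopolist chooses Q where MR = MC. MR = 167 − 6Q; setting this equal to 158 gives Q = 1.5 and P = 162.5.
DWL is the triangle between Q = 1.5 and Q = 3: ½·(3 − 1.5)·(162.5 − 158) = 3.375.

DWL = 3.375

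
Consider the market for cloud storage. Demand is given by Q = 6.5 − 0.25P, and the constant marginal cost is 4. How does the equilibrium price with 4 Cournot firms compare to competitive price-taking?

Cournot: P = 8.4; Competition: P = 4

Inverting demand: P = 26 − 4Q.
In a 4-firm Cournot equilibrium, symmetry and the first-order condition give q = (26 − 4)/(20) = 1.1. So Q = 4.4 and P = 8.4.
Perfect competition: P = MC = 4, so 26 − 4Q = 4 and Q = 5.5.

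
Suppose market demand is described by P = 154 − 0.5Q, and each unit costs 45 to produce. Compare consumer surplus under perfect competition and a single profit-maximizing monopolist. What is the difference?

Under competition P = MC = 45, so Q = (154 − 45)/0.5 = 218.
CS = ½·(154 − 45)·218 = 11881.
A monopolist chooses Q where MR = MC. MR = 154 − Q; setting this equal to 45 gives Q = 109 and P = 99.5.
CS = ½·(154 − 99.5)·109 = 2970.25.
Change in consumer surplus: 2970.25 − 11881 = −8910.75.

CS falls by 8910.75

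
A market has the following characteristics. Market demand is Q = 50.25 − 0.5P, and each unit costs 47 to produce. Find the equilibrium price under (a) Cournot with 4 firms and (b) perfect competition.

Inverting demand: P = 100.5 − 2Q.
In a 4-firm Cournot equilibrium, symmetry and the first-order condition give q = (100.5 − 47)/(10) = 5.35. So Q = 21.4 and P = 57.7.
Competitive firms price at marginal cost: P = 47, giving Q = 26.75.

Cournot: P = 57.7; Competition: P = 47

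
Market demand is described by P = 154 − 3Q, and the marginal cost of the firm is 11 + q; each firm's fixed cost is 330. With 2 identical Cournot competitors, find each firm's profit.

Cournot with 2 identical firms: the symmetric best-response condition is 154 − 9q = 11 + q. Each firm produces q = 14.3, total output Q = 28.6, price P = 68.2.
Each firm's profit = 68.2·14.3 − (11·14.3 + ½·1·14.3²) − 330 = 385.715.

π_i = 385.715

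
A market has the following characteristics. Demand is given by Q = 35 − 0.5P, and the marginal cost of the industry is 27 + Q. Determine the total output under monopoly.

Q = 8.6

Inverting demand: P = 70 − 2Q.
A monopolist chooses Q where MR = MC. MR = 70 − 4Q; setting this equal to 27 + Q gives Q = 8.6 and P = 52.8.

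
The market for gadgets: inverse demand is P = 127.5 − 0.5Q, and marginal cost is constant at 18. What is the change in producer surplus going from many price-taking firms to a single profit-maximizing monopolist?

Producer surplus rises by 5995.125

Competitive firms price at marginal cost: P = 18, giving Q = 219.
PS = (18 − 18)·219 = 0.
A monopolist chooses Q where MR = MC. MR = 127.5 − Q; setting this equal to 18 gives Q = 109.5 and P = 72.75.
PS = (72.75 − 18)·109.5 = 5995.125.
Change in producer surplus: 5995.125 − 0 = 5995.125.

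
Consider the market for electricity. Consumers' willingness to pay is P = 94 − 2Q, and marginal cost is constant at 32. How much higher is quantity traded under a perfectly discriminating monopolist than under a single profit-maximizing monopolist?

Monopoly sets MR = MC: 94 − 4Q = 32 ⇒ Q = 15.5, P = 94 − 2·15.5 = 63.
A perfectly discriminating monopolist sells every unit with P(Q) ≥ MC(Q), so output equals the competitive quantity Q = 31. Each buyer pays their reservation price, so CS = 0 and the firm captures all surplus.
Change in quantity traded: 31 − 15.5 = 15.5.

Q rises by 15.5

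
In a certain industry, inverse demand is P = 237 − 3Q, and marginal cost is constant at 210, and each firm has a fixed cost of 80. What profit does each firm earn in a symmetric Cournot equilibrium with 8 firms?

π_i = −77

Cournot with 8 identical firms: the symmetric best-response condition is 237 − 27q = 210. Each firm produces q = 1, total output Q = 8, price P = 213.
Each firm's profit = (213 − 210)·1 − 80 = −77.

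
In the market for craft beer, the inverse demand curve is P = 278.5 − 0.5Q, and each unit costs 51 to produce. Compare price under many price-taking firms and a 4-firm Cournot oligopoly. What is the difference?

Price rises by 45.5

Competitive firms price at marginal cost: P = 51, giving Q = 455.
With 4 symmetric Cournot firms, each firm's FOC gives 278.5 − 2.5q = 51, so q = 91, Q = 4·91 = 364, and P = 96.5.
Change in price: 96.5 − 51 = 45.5.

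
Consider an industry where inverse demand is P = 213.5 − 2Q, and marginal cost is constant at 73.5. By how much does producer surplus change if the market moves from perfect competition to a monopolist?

Perfect competition: P = MC = 73.5, so 213.5 − 2Q = 73.5 and Q = 70.
PS = (73.5 − 73.5)·70 = 0.
A monopolist chooses Q where MR = MC. MR = 213.5 − 4Q; setting this equal to 73.5 gives Q = 35 and P = 143.5.
PS = (143.5 − 73.5)·35 = 2450.
Change in producer surplus: 2450 − 0 = 2450.

PS rises by 2450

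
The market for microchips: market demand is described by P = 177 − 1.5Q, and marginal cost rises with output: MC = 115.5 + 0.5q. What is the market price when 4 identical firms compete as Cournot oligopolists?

P = 130.875

Cournot with 4 identical firms: the symmetric best-response condition is 177 − 7.5q = 115.5 + 0.5q. Each firm produces q = 123/16, total output Q = 30.75, price P = 130.875.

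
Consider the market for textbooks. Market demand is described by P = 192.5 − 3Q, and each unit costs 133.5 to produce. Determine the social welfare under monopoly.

TS = 435.125

A monopolist chooses Q where MR = MC. MR = 192.5 − 6Q; setting this equal to 133.5 gives Q = 59/6 and P = 163.
CS = ½·(192.5 − 163)·59/6 = 3481/24; PS = (163 − 133.5)·59/6 = 3481/12; TS = 435.125.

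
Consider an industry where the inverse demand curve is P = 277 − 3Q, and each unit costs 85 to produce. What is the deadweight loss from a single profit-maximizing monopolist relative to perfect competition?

Perfect competition: P = MC = 85, so 277 − 3Q = 85 and Q = 64.
Monopoly sets MR = MC: 277 − 6Q = 85 ⇒ Q = 32, P = 277 − 3·32 = 181.
DWL is the triangle between Q = 32 and Q = 64: ½·(64 − 32)·(181 − 85) = 1536.

DWL = 1536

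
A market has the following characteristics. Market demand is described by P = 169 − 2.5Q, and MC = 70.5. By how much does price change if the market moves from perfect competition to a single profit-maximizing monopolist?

P rises by 49.25

Competitive firms price at marginal cost: P = 70.5, giving Q = 39.4.
A monopolist chooses Q where MR = MC. MR = 169 − 5Q; setting this equal to 70.5 gives Q = 19.7 and P = 119.75.
Change in price: 119.75 − 70.5 = 49.25.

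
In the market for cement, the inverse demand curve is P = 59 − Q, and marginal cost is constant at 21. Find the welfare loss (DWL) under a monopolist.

Perfect competition: P = MC = 21, so 59 − Q = 21 and Q = 38.
Monopoly sets MR = MC: 59 − 2Q = 21 ⇒ Q = 19, P = 59 − 19 = 40.
DWL is the triangle between Q = 19 and Q = 38: ½·(38 − 19)·(40 − 21) = 180.5.

DWL = 180.5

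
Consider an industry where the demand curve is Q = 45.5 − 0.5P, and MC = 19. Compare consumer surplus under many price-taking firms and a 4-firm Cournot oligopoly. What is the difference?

Inverting demand: P = 91 − 2Q.
Competitive firms price at marginal cost: P = 19, giving Q = 36.
CS = ½·(91 − 19)·36 = 1296.
Cournot with 4 identical firms: the symmetric best-response condition is 91 − 10q = 19. Each firm produces q = 7.2, total output Q = 28.8, price P = 33.4.
CS = ½·(91 − 33.4)·28.8 = 829.44.
Change in consumer surplus: 829.44 − 1296 = −466.56.

CS falls by 466.56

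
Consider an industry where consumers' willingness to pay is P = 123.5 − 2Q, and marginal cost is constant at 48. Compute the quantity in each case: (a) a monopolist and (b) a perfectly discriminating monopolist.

Monopoly: Q = 18.875; Perfect PD: Q = 37.75

A monopolist chooses Q where MR = MC. MR = 123.5 − 4Q; setting this equal to 48 gives Q = 18.875 and P = 85.75.
With perfect price discrimination, output is the efficient level Q = 37.75 (where demand meets MC), but every buyer pays their willingness to pay: CS = 0 and PS = total surplus.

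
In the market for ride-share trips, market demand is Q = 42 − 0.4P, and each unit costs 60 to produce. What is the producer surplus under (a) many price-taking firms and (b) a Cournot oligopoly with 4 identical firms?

Competition: PS = 0; Cournot: PS = 129.6

Inverting demand: P = 105 − 2.5Q.
Under competition P = MC = 60, so Q = (105 − 60)/2.5 = 18.
PS = (60 − 60)·18 = 0.
Cournot with 4 identical firms: the symmetric best-response condition is 105 − 12.5q = 60. Each firm produces q = 3.6, total output Q = 14.4, price P = 69.
PS = (69 − 60)·14.4 = 129.6.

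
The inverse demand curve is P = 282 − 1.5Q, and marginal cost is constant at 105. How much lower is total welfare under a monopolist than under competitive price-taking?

Total welfare falls by 2610.75

Under competition P = MC = 105, so Q = (282 − 105)/1.5 = 118.
CS = ½·(282 − 105)·118 = 10443; PS = (105 − 105)·118 = 0; TS = 10443.
A monopolist chooses Q where MR = MC. MR = 282 − 3Q; setting this equal to 105 gives Q = 59 and P = 193.5.
CS = ½·(282 − 193.5)·59 = 2610.75; PS = (193.5 − 105)·59 = 5221.5; TS = 7832.25.
Change in total welfare: 7832.25 − 10443 = −2610.75.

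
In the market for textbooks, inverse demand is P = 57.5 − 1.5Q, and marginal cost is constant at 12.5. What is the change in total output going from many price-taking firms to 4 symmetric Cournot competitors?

Under competition P = MC = 12.5, so Q = (57.5 − 12.5)/1.5 = 30.
Cournot with 4 identical firms: the symmetric best-response condition is 57.5 − 7.5q = 12.5. Each firm produces q = 6, total output Q = 24, price P = 21.5.
Change in total output: 24 − 30 = −6.

Total output falls by 6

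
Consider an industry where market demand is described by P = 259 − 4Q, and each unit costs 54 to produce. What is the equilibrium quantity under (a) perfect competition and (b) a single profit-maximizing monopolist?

Competition: Q = 51.25; Monopoly: Q = 25.625

Perfect competition: P = MC = 54, so 259 − 4Q = 54 and Q = 51.25.
A monopolist chooses Q where MR = MC. MR = 259 − 8Q; setting this equal to 54 gives Q = 25.625 and P = 156.5.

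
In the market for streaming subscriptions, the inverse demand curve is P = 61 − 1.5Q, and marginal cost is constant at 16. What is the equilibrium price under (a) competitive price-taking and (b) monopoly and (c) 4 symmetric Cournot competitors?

Competition: P = 16; Monopoly: P = 38.5; Cournot: P = 25

Perfect competition: P = MC = 16, so 61 − 1.5Q = 16 and Q = 30.
A monopolist chooses Q where MR = MC. MR = 61 − 3Q; setting this equal to 16 gives Q = 15 and P = 38.5.
In a 4-firm Cournot equilibrium, symmetry and the first-order condition give q = (61 − 16)/(7.5) = 6. So Q = 24 and P = 25.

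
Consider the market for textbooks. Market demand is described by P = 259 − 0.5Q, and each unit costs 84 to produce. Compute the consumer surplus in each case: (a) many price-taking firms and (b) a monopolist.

Perfect competition: P = MC = 84, so 259 − 0.5Q = 84 and Q = 350.
CS = ½·(259 − 84)·350 = 30625.
The monopolist equates marginal revenue to marginal cost: 259 − Q = 84, so Q = 175. From demand, P = 171.5.
CS = ½·(259 − 171.5)·175 = 7656.25.

Competition: CS = 30625; Monopoly: CS = 7656.25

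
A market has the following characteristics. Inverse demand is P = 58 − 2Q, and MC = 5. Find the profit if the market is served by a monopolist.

The monopolist equates marginal revenue to marginal cost: 58 − 4Q = 5, so Q = 13.25. From demand, P = 31.5.
Profit = (31.5 − 5)·13.25 = 351.125.

Profit = 351.125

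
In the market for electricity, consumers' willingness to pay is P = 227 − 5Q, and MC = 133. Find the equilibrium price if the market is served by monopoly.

Monopoly sets MR = MC: 227 − 10Q = 133 ⇒ Q = 9.4, P = 227 − 5·9.4 = 180.

P = 180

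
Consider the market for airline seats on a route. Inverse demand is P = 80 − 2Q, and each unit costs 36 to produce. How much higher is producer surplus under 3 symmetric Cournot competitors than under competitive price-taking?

PS rises by 181.5

Under competition P = MC = 36, so Q = (80 − 36)/2 = 22.
PS = (36 − 36)·22 = 0.
In a 3-firm Cournot equilibrium, symmetry and the first-order condition give q = (80 − 36)/(8) = 5.5. So Q = 16.5 and P = 47.
PS = (47 − 36)·16.5 = 181.5.
Change in producer surplus: 181.5 − 0 = 181.5.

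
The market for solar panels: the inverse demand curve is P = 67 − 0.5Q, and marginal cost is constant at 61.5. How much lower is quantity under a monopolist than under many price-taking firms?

Perfect competition: P = MC = 61.5, so 67 − 0.5Q = 61.5 and Q = 11.
The monopolist equates marginal revenue to marginal cost: 67 − Q = 61.5, so Q = 5.5. From demand, P = 64.25.
Change in quantity: 5.5 − 11 = −5.5.

Quantity falls by 5.5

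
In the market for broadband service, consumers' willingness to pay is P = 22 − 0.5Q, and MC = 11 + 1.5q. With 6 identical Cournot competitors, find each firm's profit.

π_i = 6.05

In a 6-firm Cournot equilibrium, symmetry and the first-order condition give q = (22 − 11)/(5) = 2.2. So Q = 13.2 and P = 15.4.
Each firm's profit = 15.4·2.2 − (11·2.2 + ½·1.5·2.2²) = 6.05.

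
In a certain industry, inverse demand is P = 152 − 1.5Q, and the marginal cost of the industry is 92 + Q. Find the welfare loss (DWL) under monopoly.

Under competition P = MC: 152 − 1.5Q = 92 + Q ⇒ Q = 24, P = 116.
Monopoly sets MR = MC: 152 − 3Q = 92 + Q ⇒ Q = 15, P = 152 − 1.5·15 = 129.5.
CS = ½·(152 − 116)·24 = 432; PS = (116·24 − 92·24 − ½·1·24²) = 288; TS = 720.
CS = ½·(152 − 129.5)·15 = 168.75; PS = (129.5·15 − 92·15 − ½·1·15²) = 450; TS = 618.75.
DWL = 720 − 618.75 = 101.25.

DWL = 101.25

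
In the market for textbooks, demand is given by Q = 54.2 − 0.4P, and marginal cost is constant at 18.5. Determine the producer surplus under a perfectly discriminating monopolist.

PS = 2737.8

Inverting demand: P = 135.5 − 2.5Q.
A perfectly discriminating monopolist sells every unit with P(Q) ≥ MC(Q), so output equals the competitive quantity Q = 46.8. Each buyer pays their reservation price, so CS = 0 and the firm captures all surplus.
PS = ½·(135.5 − 18.5)·46.8 = 2737.8.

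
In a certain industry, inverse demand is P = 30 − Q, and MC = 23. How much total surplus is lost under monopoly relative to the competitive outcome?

Under competition P = MC = 23, so Q = (30 − 23)/1 = 7.
Monopoly sets MR = MC: 30 − 2Q = 23 ⇒ Q = 3.5, P = 30 − 3.5 = 26.5.
DWL is the triangle between Q = 3.5 and Q = 7: ½·(7 − 3.5)·(26.5 − 23) = 6.125.

DWL = 6.125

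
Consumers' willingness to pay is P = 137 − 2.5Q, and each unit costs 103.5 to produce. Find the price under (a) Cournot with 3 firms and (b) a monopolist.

Cournot: P = 111.875; Monopoly: P = 120.25

Cournot with 3 identical firms: the symmetric best-response condition is 137 − 10q = 103.5. Each firm produces q = 3.35, total output Q = 10.05, price P = 111.875.
Monopoly sets MR = MC: 137 − 5Q = 103.5 ⇒ Q = 6.7, P = 137 − 2.5·6.7 = 120.25.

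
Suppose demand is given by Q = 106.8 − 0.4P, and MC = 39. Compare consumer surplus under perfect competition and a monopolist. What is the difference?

Inverting demand: P = 267 − 2.5Q.
Perfect competition: P = MC = 39, so 267 − 2.5Q = 39 and Q = 91.2.
CS = ½·(267 − 39)·91.2 = 10396.8.
A monopolist chooses Q where MR = MC. MR = 267 − 5Q; setting this equal to 39 gives Q = 45.6 and P = 153.
CS = ½·(267 − 153)·45.6 = 2599.2.
Change in consumer surplus: 2599.2 − 10396.8 = −7797.6.

CS falls by 7797.6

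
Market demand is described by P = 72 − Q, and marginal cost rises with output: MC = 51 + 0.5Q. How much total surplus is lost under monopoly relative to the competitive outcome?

DWL = 23.52

Competitive equilibrium sets price equal to marginal cost: 72 − Q = 51 + 0.5Q, so Q = 14 and P = 58.
Monopoly sets MR = MC: 72 − 2Q = 51 + 0.5Q ⇒ Q = 8.4, P = 72 − 8.4 = 63.6.
CS = ½·(72 − 58)·14 = 98; PS = (58·14 − 51·14 − ½·0.5·14²) = 49; TS = 147.
CS = ½·(72 − 63.6)·8.4 = 35.28; PS = (63.6·8.4 − 51·8.4 − ½·0.5·8.4²) = 88.2; TS = 123.48.
DWL = 147 − 123.48 = 23.52.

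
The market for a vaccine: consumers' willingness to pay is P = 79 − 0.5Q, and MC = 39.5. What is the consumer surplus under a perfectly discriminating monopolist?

CS = 0

A perfectly discriminating monopolist sells every unit with P(Q) ≥ MC(Q), so output equals the competitive quantity Q = 79. Each buyer pays their reservation price, so CS = 0 and the firm captures all surplus.
CS = 0.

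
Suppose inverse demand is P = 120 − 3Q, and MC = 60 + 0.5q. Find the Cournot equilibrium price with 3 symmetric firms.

With 3 symmetric Cournot firms, each firm's FOC gives 120 − 12q = 60 + 0.5q, so q = 4.8, Q = 3·4.8 = 14.4, and P = 76.8.

P = 76.8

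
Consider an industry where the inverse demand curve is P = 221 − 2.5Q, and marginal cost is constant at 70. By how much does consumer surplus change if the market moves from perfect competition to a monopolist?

Consumer surplus falls by 3420.15

Competitive firms price at marginal cost: P = 70, giving Q = 60.4.
CS = ½·(221 − 70)·60.4 = 4560.2.
A monopolist chooses Q where MR = MC. MR = 221 − 5Q; setting this equal to 70 gives Q = 30.2 and P = 145.5.
CS = ½·(221 − 145.5)·30.2 = 1140.05.
Change in consumer surplus: 1140.05 − 4560.2 = −3420.15.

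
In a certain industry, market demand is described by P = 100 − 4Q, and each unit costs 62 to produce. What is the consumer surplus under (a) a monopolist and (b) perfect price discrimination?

Monopoly: CS = 45.125; Perfect PD: CS = 0

Monopoly sets MR = MC: 100 − 8Q = 62 ⇒ Q = 4.75, P = 100 − 4·4.75 = 81.
CS = ½·(100 − 81)·4.75 = 45.125.
A perfectly discriminating monopolist sells every unit with P(Q) ≥ MC(Q), so output equals the competitive quantity Q = 9.5. Each buyer pays their reservation price, so CS = 0 and the firm captures all surplus.
CS = 0.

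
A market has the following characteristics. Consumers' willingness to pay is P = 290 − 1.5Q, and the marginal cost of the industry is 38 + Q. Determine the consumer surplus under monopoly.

CS = 2976.75

A monopolist chooses Q where MR = MC. MR = 290 − 3Q; setting this equal to 38 + Q gives Q = 63 and P = 195.5.
CS = ½·(290 − 195.5)·63 = 2976.75.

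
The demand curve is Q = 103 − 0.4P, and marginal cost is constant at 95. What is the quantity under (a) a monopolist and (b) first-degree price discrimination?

Inverting demand: P = 257.5 − 2.5Q.
The monopolist equates marginal revenue to marginal cost: 257.5 − 5Q = 95, so Q = 32.5. From demand, P = 176.25.
A perfectly discriminating monopolist sells every unit with P(Q) ≥ MC(Q), so output equals the competitive quantity Q = 65. Each buyer pays their reservation price, so CS = 0 and the firm captures all surplus.

Monopoly: Q = 32.5; Perfect PD: Q = 65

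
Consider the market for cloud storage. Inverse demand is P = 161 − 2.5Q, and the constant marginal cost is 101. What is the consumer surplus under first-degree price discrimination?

With perfect price discrimination, output is the efficient level Q = 24 (where demand meets MC), but every buyer pays their willingness to pay: CS = 0 and PS = total surplus.
CS = 0.

CS = 0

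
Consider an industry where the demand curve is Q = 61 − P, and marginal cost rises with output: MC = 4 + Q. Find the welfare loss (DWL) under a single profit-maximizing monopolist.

DWL = 90.25

Inverting demand: P = 61 − Q.
Under competition P = MC: 61 − Q = 4 + Q ⇒ Q = 28.5, P = 32.5.
The monopolist equates marginal revenue to marginal cost: 61 − 2Q = 4 + Q, so Q = 19. From demand, P = 42.
CS = ½·(61 − 32.5)·28.5 = 406.125; PS = (32.5·28.5 − 4·28.5 − ½·1·28.5²) = 406.125; TS = 812.25.
CS = ½·(61 − 42)·19 = 180.5; PS = (42·19 − 4·19 − ½·1·19²) = 541.5; TS = 722.
DWL = 812.25 − 722 = 90.25.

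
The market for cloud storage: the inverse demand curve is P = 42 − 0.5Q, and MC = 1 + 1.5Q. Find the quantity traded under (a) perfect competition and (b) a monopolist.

Competitive equilibrium sets price equal to marginal cost: 42 − 0.5Q = 1 + 1.5Q, so Q = 20.5 and P = 31.75.
The monopolist equates marginal revenue to marginal cost: 42 − Q = 1 + 1.5Q, so Q = 16.4. From demand, P = 33.8.

Competition: Q = 20.5; Monopoly: Q = 16.4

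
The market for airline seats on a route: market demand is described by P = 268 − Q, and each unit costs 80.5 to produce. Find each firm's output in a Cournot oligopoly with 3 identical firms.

Cournot with 3 identical firms: the symmetric best-response condition is 268 − 4q = 80.5. Each firm produces q = 46.875, total output Q = 140.625, price P = 127.375.

q_i = 46.875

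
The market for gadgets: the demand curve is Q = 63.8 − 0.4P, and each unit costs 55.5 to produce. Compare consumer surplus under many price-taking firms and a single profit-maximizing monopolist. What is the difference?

Inverting demand: P = 159.5 − 2.5Q.
Perfect competition: P = MC = 55.5, so 159.5 − 2.5Q = 55.5 and Q = 41.6.
CS = ½·(159.5 − 55.5)·41.6 = 2163.2.
The monopolist equates marginal revenue to marginal cost: 159.5 − 5Q = 55.5, so Q = 20.8. From demand, P = 107.5.
CS = ½·(159.5 − 107.5)·20.8 = 540.8.
Change in consumer surplus: 540.8 − 2163.2 = −1622.4.

Consumer surplus falls by 1622.4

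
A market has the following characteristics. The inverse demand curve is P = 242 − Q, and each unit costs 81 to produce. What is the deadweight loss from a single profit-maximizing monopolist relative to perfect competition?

Under competition P = MC = 81, so Q = (242 − 81)/1 = 161.
A monopolist chooses Q where MR = MC. MR = 242 − 2Q; setting this equal to 81 gives Q = 80.5 and P = 161.5.
DWL is the triangle between Q = 80.5 and Q = 161: ½·(161 − 80.5)·(161.5 − 81) = 3240.125.

DWL = 3240.125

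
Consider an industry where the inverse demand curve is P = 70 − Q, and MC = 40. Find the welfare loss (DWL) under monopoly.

DWL = 112.5

Competitive firms price at marginal cost: P = 40, giving Q = 30.
A monopolist chooses Q where MR = MC. MR = 70 − 2Q; setting this equal to 40 gives Q = 15 and P = 55.
DWL is the triangle between Q = 15 and Q = 30: ½·(30 − 15)·(55 − 40) = 112.5.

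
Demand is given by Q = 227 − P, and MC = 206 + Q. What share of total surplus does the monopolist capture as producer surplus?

Inverting demand: P = 227 − Q.
The monopolist equates marginal revenue to marginal cost: 227 − 2Q = 206 + Q, so Q = 7. From demand, P = 220.
CS = ½·(227 − 220)·7 = 24.5.
PS = P·Q − VC(Q) = 220·7 − (206·7 + ½·1·7²) = 73.5.
Share captured = PS/TS = 73.5/98 = 0.75.

PS/TS = 0.75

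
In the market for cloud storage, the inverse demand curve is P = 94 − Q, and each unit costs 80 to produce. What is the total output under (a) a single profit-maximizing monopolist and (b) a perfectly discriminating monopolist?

A monopolist chooses Q where MR = MC. MR = 94 − 2Q; setting this equal to 80 gives Q = 7 and P = 87.
With perfect price discrimination, output is the efficient level Q = 14 (where demand meets MC), but every buyer pays their willingness to pay: CS = 0 and PS = total surplus.

Monopoly: Q = 7; Perfect PD: Q = 14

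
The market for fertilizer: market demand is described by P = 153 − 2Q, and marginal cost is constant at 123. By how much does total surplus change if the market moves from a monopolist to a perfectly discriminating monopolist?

Total surplus rises by 56.25

A monopolist chooses Q where MR = MC. MR = 153 − 4Q; setting this equal to 123 gives Q = 7.5 and P = 138.
CS = ½·(153 − 138)·7.5 = 56.25; PS = (138 − 123)·7.5 = 112.5; TS = 168.75.
Under first-degree price discrimination the firm charges each unit its demand price and produces up to where P = MC, i.e. Q = 15. Consumer surplus is zero; producer surplus equals total surplus.
TS = 225 (equal to competitive TS).
Change in total surplus: 225 − 168.75 = 56.25.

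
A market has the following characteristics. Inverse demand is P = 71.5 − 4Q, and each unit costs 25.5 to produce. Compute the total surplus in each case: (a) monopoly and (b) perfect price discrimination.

Monopoly: TS = 198.375; Perfect PD: TS = 264.5

A monopolist chooses Q where MR = MC. MR = 71.5 − 8Q; setting this equal to 25.5 gives Q = 5.75 and P = 48.5.
CS = ½·(71.5 − 48.5)·5.75 = 66.125; PS = (48.5 − 25.5)·5.75 = 132.25; TS = 198.375.
Under first-degree price discrimination the firm charges each unit its demand price and produces up to where P = MC, i.e. Q = 11.5. Consumer surplus is zero; producer surplus equals total surplus.
TS = 264.5 (equal to competitive TS).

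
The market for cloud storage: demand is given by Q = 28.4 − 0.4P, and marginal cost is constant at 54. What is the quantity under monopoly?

Q = 3.4

Inverting demand: P = 71 − 2.5Q.
Monopoly sets MR = MC: 71 − 5Q = 54 ⇒ Q = 3.4, P = 71 − 2.5·3.4 = 62.5.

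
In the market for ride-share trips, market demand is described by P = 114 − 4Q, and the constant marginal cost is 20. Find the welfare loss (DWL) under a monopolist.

Perfect competition: P = MC = 20, so 114 − 4Q = 20 and Q = 23.5.
A monopolist chooses Q where MR = MC. MR = 114 − 8Q; setting this equal to 20 gives Q = 11.75 and P = 67.
DWL is the triangle between Q = 11.75 and Q = 23.5: ½·(23.5 − 11.75)·(67 − 20) = 276.125.

DWL = 276.125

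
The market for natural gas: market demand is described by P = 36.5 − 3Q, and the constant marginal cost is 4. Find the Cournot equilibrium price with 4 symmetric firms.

P = 10.5

In a 4-firm Cournot equilibrium, symmetry and the first-order condition give q = (36.5 − 4)/(15) = 13/6. So Q = 26/3 and P = 10.5.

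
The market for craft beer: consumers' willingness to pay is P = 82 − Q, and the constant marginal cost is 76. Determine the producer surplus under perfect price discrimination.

With perfect price discrimination, output is the efficient level Q = 6 (where demand meets MC), but every buyer pays their willingness to pay: CS = 0 and PS = total surplus.
PS = ½·(82 − 76)·6 = 18.

PS = 18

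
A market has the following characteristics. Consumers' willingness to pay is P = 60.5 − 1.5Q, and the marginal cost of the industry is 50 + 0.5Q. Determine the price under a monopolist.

A monopolist chooses Q where MR = MC. MR = 60.5 − 3Q; setting this equal to 50 + 0.5Q gives Q = 3 and P = 56.

P = 56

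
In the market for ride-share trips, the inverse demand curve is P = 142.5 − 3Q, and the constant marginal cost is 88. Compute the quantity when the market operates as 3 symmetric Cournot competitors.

Cournot with 3 identical firms: the symmetric best-response condition is 142.5 − 12q = 88. Each firm produces q = 109/24, total output Q = 13.625, price P = 101.625.

Q = 13.625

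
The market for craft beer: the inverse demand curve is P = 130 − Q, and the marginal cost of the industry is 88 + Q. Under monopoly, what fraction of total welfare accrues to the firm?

PS/TS = 0.75

Monopoly sets MR = MC: 130 − 2Q = 88 + Q ⇒ Q = 14, P = 130 − 14 = 116.
CS = ½·(130 − 116)·14 = 98.
PS = P·Q − VC(Q) = 116·14 − (88·14 + ½·1·14²) = 294.
Share captured = PS/TS = 294/392 = 0.75.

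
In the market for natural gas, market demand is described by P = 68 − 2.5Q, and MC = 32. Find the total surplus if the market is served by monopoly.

TS = 194.4

The monopolist equates marginal revenue to marginal cost: 68 − 5Q = 32, so Q = 7.2. From demand, P = 50.
CS = ½·(68 − 50)·7.2 = 64.8; PS = (50 − 32)·7.2 = 129.6; TS = 194.4.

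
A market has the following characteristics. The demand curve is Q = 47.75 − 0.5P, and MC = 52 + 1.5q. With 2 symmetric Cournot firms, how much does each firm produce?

Inverting demand: P = 95.5 − 2Q.
With 2 symmetric Cournot firms, each firm's FOC gives 95.5 − 6q = 52 + 1.5q, so q = 5.8, Q = 2·5.8 = 11.6, and P = 72.3.

q_i = 5.8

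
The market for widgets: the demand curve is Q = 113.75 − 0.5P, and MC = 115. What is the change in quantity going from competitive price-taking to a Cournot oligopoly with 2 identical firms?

Inverting demand: P = 227.5 − 2Q.
Under competition P = MC = 115, so Q = (227.5 − 115)/2 = 56.25.
With 2 symmetric Cournot firms, each firm's FOC gives 227.5 − 6q = 115, so q = 18.75, Q = 2·18.75 = 37.5, and P = 152.5.
Change in quantity: 37.5 − 56.25 = −18.75.

Q falls by 18.75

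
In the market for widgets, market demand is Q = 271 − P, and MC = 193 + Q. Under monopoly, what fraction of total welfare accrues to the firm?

PS/TS = 0.75

Inverting demand: P = 271 − Q.
A monopolist chooses Q where MR = MC. MR = 271 − 2Q; setting this equal to 193 + Q gives Q = 26 and P = 245.
CS = ½·(271 − 245)·26 = 338.
PS = P·Q − VC(Q) = 245·26 − (193·26 + ½·1·26²) = 1014.
Share captured = PS/TS = 1014/1352 = 0.75.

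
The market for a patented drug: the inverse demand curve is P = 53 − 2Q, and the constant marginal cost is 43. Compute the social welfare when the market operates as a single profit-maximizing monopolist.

TS = 18.75

A monopolist chooses Q where MR = MC. MR = 53 − 4Q; setting this equal to 43 gives Q = 2.5 and P = 48.
CS = ½·(53 − 48)·2.5 = 6.25; PS = (48 − 43)·2.5 = 12.5; TS = 18.75.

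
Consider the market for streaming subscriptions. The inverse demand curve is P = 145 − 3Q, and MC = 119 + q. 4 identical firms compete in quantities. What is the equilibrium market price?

With 4 symmetric Cournot firms, each firm's FOC gives 145 − 15q = 119 + q, so q = 1.625, Q = 4·1.625 = 6.5, and P = 125.5.

P = 125.5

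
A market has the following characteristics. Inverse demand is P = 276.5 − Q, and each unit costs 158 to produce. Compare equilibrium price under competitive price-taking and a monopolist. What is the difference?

Competitive firms price at marginal cost: P = 158, giving Q = 118.5.
The monopolist equates marginal revenue to marginal cost: 276.5 − 2Q = 158, so Q = 59.25. From demand, P = 217.25.
Change in equilibrium price: 217.25 − 158 = 59.25.

P rises by 59.25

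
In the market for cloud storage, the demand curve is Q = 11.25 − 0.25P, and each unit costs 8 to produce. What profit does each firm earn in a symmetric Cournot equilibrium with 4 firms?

π_i = 13.69

Inverting demand: P = 45 − 4Q.
In a 4-firm Cournot equilibrium, symmetry and the first-order condition give q = (45 − 8)/(20) = 1.85. So Q = 7.4 and P = 15.4.
Each firm's profit = (15.4 − 8)·1.85 = 13.69.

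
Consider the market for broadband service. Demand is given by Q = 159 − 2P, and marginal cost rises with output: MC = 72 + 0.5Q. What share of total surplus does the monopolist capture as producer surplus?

Inverting demand: P = 79.5 − 0.5Q.
A monopolist chooses Q where MR = MC. MR = 79.5 − Q; setting this equal to 72 + 0.5Q gives Q = 5 and P = 77.
CS = ½·(79.5 − 77)·5 = 6.25.
PS = P·Q − VC(Q) = 77·5 − (72·5 + ½·0.5·5²) = 18.75.
Share captured = PS/TS = 18.75/25 = 0.75.

PS/TS = 0.75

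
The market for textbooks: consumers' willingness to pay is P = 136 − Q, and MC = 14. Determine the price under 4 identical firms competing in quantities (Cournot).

P = 38.4

Cournot with 4 identical firms: the symmetric best-response condition is 136 − 5q = 14. Each firm produces q = 24.4, total output Q = 97.6, price P = 38.4.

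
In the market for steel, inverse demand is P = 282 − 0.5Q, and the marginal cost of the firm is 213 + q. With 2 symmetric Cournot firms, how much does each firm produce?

With 2 symmetric Cournot firms, each firm's FOC gives 282 − 1.5q = 213 + q, so q = 27.6, Q = 2·27.6 = 55.2, and P = 254.4.

q_i = 27.6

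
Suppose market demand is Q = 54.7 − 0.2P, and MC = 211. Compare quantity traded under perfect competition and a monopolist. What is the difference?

Inverting demand: P = 273.5 − 5Q.
Perfect competition: P = MC = 211, so 273.5 − 5Q = 211 and Q = 12.5.
Monopoly sets MR = MC: 273.5 − 10Q = 211 ⇒ Q = 6.25, P = 273.5 − 5·6.25 = 242.25.
Change in quantity traded: 6.25 − 12.5 = −6.25.

Q falls by 6.25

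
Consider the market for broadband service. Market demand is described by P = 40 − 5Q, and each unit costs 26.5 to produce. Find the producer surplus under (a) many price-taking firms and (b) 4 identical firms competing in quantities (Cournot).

Perfect competition: P = MC = 26.5, so 40 − 5Q = 26.5 and Q = 2.7.
PS = (26.5 − 26.5)·2.7 = 0.
With 4 symmetric Cournot firms, each firm's FOC gives 40 − 25q = 26.5, so q = 0.54, Q = 4·0.54 = 2.16, and P = 29.2.
PS = (29.2 − 26.5)·2.16 = 5.832.

Competition: PS = 0; Cournot: PS = 5.832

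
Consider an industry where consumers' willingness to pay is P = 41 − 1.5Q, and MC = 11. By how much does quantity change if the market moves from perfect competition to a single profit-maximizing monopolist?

Quantity falls by 10

Under competition P = MC = 11, so Q = (41 − 11)/1.5 = 20.
The monopolist equates marginal revenue to marginal cost: 41 − 3Q = 11, so Q = 10. From demand, P = 26.
Change in quantity: 10 − 20 = −10.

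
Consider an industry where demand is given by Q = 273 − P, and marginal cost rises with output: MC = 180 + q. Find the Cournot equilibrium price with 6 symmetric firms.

Inverting demand: P = 273 − Q.
In a 6-firm Cournot equilibrium, symmetry and the first-order condition give q = (273 − 180)/(8) = 11.625. So Q = 69.75 and P = 203.25.

P = 203.25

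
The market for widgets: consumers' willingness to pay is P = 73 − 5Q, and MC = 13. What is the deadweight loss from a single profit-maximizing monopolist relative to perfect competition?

DWL = 90

Perfect competition: P = MC = 13, so 73 − 5Q = 13 and Q = 12.
A monopolist chooses Q where MR = MC. MR = 73 − 10Q; setting this equal to 13 gives Q = 6 and P = 43.
DWL is the triangle between Q = 6 and Q = 12: ½·(12 − 6)·(43 − 13) = 90.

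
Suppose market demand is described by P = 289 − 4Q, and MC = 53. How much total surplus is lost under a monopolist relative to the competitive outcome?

Competitive firms price at marginal cost: P = 53, giving Q = 59.
The monopolist equates marginal revenue to marginal cost: 289 − 8Q = 53, so Q = 29.5. From demand, P = 171.
DWL is the triangle between Q = 29.5 and Q = 59: ½·(59 − 29.5)·(171 − 53) = 1740.5.

DWL = 1740.5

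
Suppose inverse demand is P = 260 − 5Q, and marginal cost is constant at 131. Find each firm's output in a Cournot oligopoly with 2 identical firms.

Cournot with 2 identical firms: the symmetric best-response condition is 260 − 15q = 131. Each firm produces q = 8.6, total output Q = 17.2, price P = 174.

q_i = 8.6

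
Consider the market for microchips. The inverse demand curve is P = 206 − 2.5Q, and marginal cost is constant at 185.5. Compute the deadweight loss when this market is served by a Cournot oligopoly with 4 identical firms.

Under competition P = MC = 185.5, so Q = (206 − 185.5)/2.5 = 8.2.
Cournot with 4 identical firms: the symmetric best-response condition is 206 − 12.5q = 185.5. Each firm produces q = 1.64, total output Q = 6.56, price P = 189.6.
DWL is the triangle between Q = 6.56 and Q = 8.2: ½·(8.2 − 6.56)·(189.6 − 185.5) = 3.362.

DWL = 3.362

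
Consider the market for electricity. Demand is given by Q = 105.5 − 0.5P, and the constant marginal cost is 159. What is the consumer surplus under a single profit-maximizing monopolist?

CS = 169

Inverting demand: P = 211 − 2Q.
Monopoly sets MR = MC: 211 − 4Q = 159 ⇒ Q = 13, P = 211 − 2·13 = 185.
CS = ½·(211 − 185)·13 = 169.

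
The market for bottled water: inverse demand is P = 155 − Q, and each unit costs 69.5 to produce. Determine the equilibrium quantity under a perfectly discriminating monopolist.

With perfect price discrimination, output is the efficient level Q = 85.5 (where demand meets MC), but every buyer pays their willingness to pay: CS = 0 and PS = total surplus.

Q = 85.5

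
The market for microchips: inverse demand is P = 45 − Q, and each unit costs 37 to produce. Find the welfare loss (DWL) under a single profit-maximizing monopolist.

DWL = 8

Under competition P = MC = 37, so Q = (45 − 37)/1 = 8.
The monopolist equates marginal revenue to marginal cost: 45 − 2Q = 37, so Q = 4. From demand, P = 41.
DWL is the triangle between Q = 4 and Q = 8: ½·(8 − 4)·(41 − 37) = 8.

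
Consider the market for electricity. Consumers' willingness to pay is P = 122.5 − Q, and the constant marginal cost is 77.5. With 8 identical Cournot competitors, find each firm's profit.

π_i = 25

With 8 symmetric Cournot firms, each firm's FOC gives 122.5 − 9q = 77.5, so q = 5, Q = 8·5 = 40, and P = 82.5.
Each firm's profit = (82.5 − 77.5)·5 = 25.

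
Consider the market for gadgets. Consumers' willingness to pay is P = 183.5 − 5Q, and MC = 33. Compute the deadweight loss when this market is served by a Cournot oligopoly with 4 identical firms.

DWL = 90.601

Under competition P = MC = 33, so Q = (183.5 − 33)/5 = 30.1.
Cournot with 4 identical firms: the symmetric best-response condition is 183.5 − 25q = 33. Each firm produces q = 6.02, total output Q = 24.08, price P = 63.1.
DWL is the triangle between Q = 24.08 and Q = 30.1: ½·(30.1 − 24.08)·(63.1 − 33) = 90.601.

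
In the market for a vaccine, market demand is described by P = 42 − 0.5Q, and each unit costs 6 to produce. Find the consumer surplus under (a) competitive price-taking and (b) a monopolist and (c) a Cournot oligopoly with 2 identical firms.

Competition: CS = 1296; Monopoly: CS = 324; Cournot: CS = 576

Perfect competition: P = MC = 6, so 42 − 0.5Q = 6 and Q = 72.
CS = ½·(42 − 6)·72 = 1296.
Monopoly sets MR = MC: 42 − Q = 6 ⇒ Q = 36, P = 42 − 0.5·36 = 24.
CS = ½·(42 − 24)·36 = 324.
Cournot with 2 identical firms: the symmetric best-response condition is 42 − 1.5q = 6. Each firm produces q = 24, total output Q = 48, price P = 18.
CS = ½·(42 − 18)·48 = 576.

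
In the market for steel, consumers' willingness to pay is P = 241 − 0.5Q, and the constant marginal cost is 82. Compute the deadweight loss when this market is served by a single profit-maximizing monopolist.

Competitive firms price at marginal cost: P = 82, giving Q = 318.
Monopoly sets MR = MC: 241 − Q = 82 ⇒ Q = 159, P = 241 − 0.5·159 = 161.5.
DWL is the triangle between Q = 159 and Q = 318: ½·(318 − 159)·(161.5 − 82) = 6320.25.

DWL = 6320.25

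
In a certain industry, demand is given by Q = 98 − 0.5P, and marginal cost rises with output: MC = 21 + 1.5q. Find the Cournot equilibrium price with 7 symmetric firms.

P = 56

Inverting demand: P = 196 − 2Q.
Cournot with 7 identical firms: the symmetric best-response condition is 196 − 16q = 21 + 1.5q. Each firm produces q = 10, total output Q = 70, price P = 56.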